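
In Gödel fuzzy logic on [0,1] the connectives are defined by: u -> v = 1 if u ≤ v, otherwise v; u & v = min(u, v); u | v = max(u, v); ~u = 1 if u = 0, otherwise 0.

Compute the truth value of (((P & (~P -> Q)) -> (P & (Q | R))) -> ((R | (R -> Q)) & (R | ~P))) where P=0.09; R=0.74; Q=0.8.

0.74

~P: Gödel ¬ of 0.09 = 0 (operand ≠ 0)
(~P -> Q): 0 ≤ 0.8, so result = 1
(P & (~P -> Q)) = min(0.09, 1) = 0.09
(Q | R) = max(0.8, 0.74) = 0.8
(P & (Q | R)) = min(0.09, 0.8) = 0.09
((P & (~P -> Q)) -> (P & (Q | R))): 0.09 ≤ 0.09, so result = 1
(R -> Q): 0.74 ≤ 0.8, so result = 1
(R | (R -> Q)) = max(0.74, 1) = 1
~P: Gödel ¬ of 0.09 = 0 (operand ≠ 0)
(R | ~P) = max(0.74, 0) = 0.74
((R | (R -> Q)) & (R | ~P)) = min(1, 0.74) = 0.74
(((P & (~P -> Q)) -> (P & (Q | R))) -> ((R | (R -> Q)) & (R | ~P))): 1 > 0.74, so result = 0.74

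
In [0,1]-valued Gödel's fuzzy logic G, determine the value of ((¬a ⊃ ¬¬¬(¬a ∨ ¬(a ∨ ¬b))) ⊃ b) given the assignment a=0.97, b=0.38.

0.38

¬a: Gödel ¬ of 0.97 = 0 (operand ≠ 0)
¬a: Gödel ¬ of 0.97 = 0 (operand ≠ 0)
¬b: Gödel ¬ of 0.38 = 0 (operand ≠ 0)
(a ∨ ¬b) = max(0.97, 0) = 0.97
¬(a ∨ ¬b): Gödel ¬ of 0.97 = 0 (operand ≠ 0)
(¬a ∨ ¬(a ∨ ¬b)) = max(0, 0) = 0
¬(¬a ∨ ¬(a ∨ ¬b)): Gödel ¬ of 0 = 1 (operand is 0)
¬¬(¬a ∨ ¬(a ∨ ¬b)): Gödel ¬ of 1 = 0 (operand ≠ 0)
¬¬¬(¬a ∨ ¬(a ∨ ¬b)): Gödel ¬ of 0 = 1 (operand is 0)
(¬a ⊃ ¬¬¬(¬a ∨ ¬(a ∨ ¬b))): 0 ≤ 1, so result = 1
((¬a ⊃ ¬¬¬(¬a ∨ ¬(a ∨ ¬b))) ⊃ b): 1 > 0.38, so result = 0.38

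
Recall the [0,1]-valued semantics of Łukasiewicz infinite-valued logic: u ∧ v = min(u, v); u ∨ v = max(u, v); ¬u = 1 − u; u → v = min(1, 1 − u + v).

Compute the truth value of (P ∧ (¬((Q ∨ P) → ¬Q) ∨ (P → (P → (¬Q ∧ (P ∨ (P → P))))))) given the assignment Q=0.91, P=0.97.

0.88

(Q ∨ P) = max(0.91, 0.97) = 0.97
¬Q: Łukasiewicz ¬ gives 1 − 0.91 = 0.09
((Q ∨ P) → ¬Q): min(1, 1 − 0.97 + 0.09) = 0.12
¬((Q ∨ P) → ¬Q): Łukasiewicz ¬ gives 1 − 0.12 = 0.88
¬Q: Łukasiewicz ¬ gives 1 − 0.91 = 0.09
(P → P): min(1, 1 − 0.97 + 0.97) = 1
(P ∨ (P → P)) = max(0.97, 1) = 1
(¬Q ∧ (P ∨ (P → P))) = min(0.09, 1) = 0.09
(P → (¬Q ∧ (P ∨ (P → P)))): min(1, 1 − 0.97 + 0.09) = 0.12
(P → (P → (¬Q ∧ (P ∨ (P → P))))): min(1, 1 − 0.97 + 0.12) = 0.15
(¬((Q ∨ P) → ¬Q) ∨ (P → (P → (¬Q ∧ (P ∨ (P → P)))))) = max(0.88, 0.15) = 0.88
(P ∧ (¬((Q ∨ P) → ¬Q) ∨ (P → (P → (¬Q ∧ (P ∨ (P → P))))))) = min(0.97, 0.88) = 0.88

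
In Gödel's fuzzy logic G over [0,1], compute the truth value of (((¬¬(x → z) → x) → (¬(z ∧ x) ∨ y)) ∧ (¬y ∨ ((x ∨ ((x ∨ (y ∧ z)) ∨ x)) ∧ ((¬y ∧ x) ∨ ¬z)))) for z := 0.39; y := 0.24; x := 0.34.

(x → z): 0.34 ≤ 0.39, so result = 1
¬(x → z): Gödel ¬ of 1 = 0 (operand ≠ 0)
¬¬(x → z): Gödel ¬ of 0 = 1 (operand is 0)
(¬¬(x → z) → x): 1 > 0.34, so result = 0.34
(z ∧ x) = min(0.39, 0.34) = 0.34
¬(z ∧ x): Gödel ¬ of 0.34 = 0 (operand ≠ 0)
(¬(z ∧ x) ∨ y) = max(0, 0.24) = 0.24
((¬¬(x → z) → x) → (¬(z ∧ x) ∨ y)): 0.34 > 0.24, so result = 0.24
¬y: Gödel ¬ of 0.24 = 0 (operand ≠ 0)
(y ∧ z) = min(0.24, 0.39) = 0.24
(x ∨ (y ∧ z)) = max(0.34, 0.24) = 0.34
((x ∨ (y ∧ z)) ∨ x) = max(0.34, 0.34) = 0.34
(x ∨ ((x ∨ (y ∧ z)) ∨ x)) = max(0.34, 0.34) = 0.34
¬y: Gödel ¬ of 0.24 = 0 (operand ≠ 0)
(¬y ∧ x) = min(0, 0.34) = 0
¬z: Gödel ¬ of 0.39 = 0 (operand ≠ 0)
((¬y ∧ x) ∨ ¬z) = max(0, 0) = 0
((x ∨ ((x ∨ (y ∧ z)) ∨ x)) ∧ ((¬y ∧ x) ∨ ¬z)) = min(0.34, 0) = 0
(¬y ∨ ((x ∨ ((x ∨ (y ∧ z)) ∨ x)) ∧ ((¬y ∧ x) ∨ ¬z))) = max(0, 0) = 0
(((¬¬(x → z) → x) → (¬(z ∧ x) ∨ y)) ∧ (¬y ∨ ((x ∨ ((x ∨ (y ∧ z)) ∨ x)) ∧ ((¬y ∧ x) ∨ ¬z)))) = min(0.24, 0) = 0

0.00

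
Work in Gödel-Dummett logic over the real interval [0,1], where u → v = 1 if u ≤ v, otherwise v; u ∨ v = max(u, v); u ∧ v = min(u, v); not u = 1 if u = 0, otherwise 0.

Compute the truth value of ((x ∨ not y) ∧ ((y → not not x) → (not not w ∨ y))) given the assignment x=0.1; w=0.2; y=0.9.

not y: Gödel ¬ of 0.9 = 0 (operand ≠ 0)
(x ∨ not y) = max(0.1, 0) = 0.1
not x: Gödel ¬ of 0.1 = 0 (operand ≠ 0)
not not x: Gödel ¬ of 0 = 1 (operand is 0)
(y → not not x): 0.9 ≤ 1, so result = 1
not w: Gödel ¬ of 0.2 = 0 (operand ≠ 0)
not not w: Gödel ¬ of 0 = 1 (operand is 0)
(not not w ∨ y) = max(1, 0.9) = 1
((y → not not x) → (not not w ∨ y)): 1 ≤ 1, so result = 1
((x ∨ not y) ∧ ((y → not not x) → (not not w ∨ y))) = min(0.1, 1) = 0.1

0.10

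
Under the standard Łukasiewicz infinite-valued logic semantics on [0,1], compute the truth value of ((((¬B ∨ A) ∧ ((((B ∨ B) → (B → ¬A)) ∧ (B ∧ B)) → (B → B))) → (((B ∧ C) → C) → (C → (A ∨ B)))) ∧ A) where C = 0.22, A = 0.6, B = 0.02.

0.60

¬B: Łukasiewicz ¬ gives 1 − 0.02 = 0.98
(¬B ∨ A) = max(0.98, 0.6) = 0.98
(B ∨ B) = max(0.02, 0.02) = 0.02
¬A: Łukasiewicz ¬ gives 1 − 0.6 = 0.4
(B → ¬A): min(1, 1 − 0.02 + 0.4) = 1
((B ∨ B) → (B → ¬A)): min(1, 1 − 0.02 + 1) = 1
(B ∧ B) = min(0.02, 0.02) = 0.02
(((B ∨ B) → (B → ¬A)) ∧ (B ∧ B)) = min(1, 0.02) = 0.02
(B → B): min(1, 1 − 0.02 + 0.02) = 1
((((B ∨ B) → (B → ¬A)) ∧ (B ∧ B)) → (B → B)): min(1, 1 − 0.02 + 1) = 1
((¬B ∨ A) ∧ ((((B ∨ B) → (B → ¬A)) ∧ (B ∧ B)) → (B → B))) = min(0.98, 1) = 0.98
(B ∧ C) = min(0.02, 0.22) = 0.02
((B ∧ C) → C): min(1, 1 − 0.02 + 0.22) = 1
(A ∨ B) = max(0.6, 0.02) = 0.6
(C → (A ∨ B)): min(1, 1 − 0.22 + 0.6) = 1
(((B ∧ C) → C) → (C → (A ∨ B))): min(1, 1 − 1 + 1) = 1
(((¬B ∨ A) ∧ ((((B ∨ B) → (B → ¬A)) ∧ (B ∧ B)) → (B → B))) → (((B ∧ C) → C) → (C → (A ∨ B)))): min(1, 1 − 0.98 + 1) = 1
((((¬B ∨ A) ∧ ((((B ∨ B) → (B → ¬A)) ∧ (B ∧ B)) → (B → B))) → (((B ∧ C) → C) → (C → (A ∨ B)))) ∧ A) = min(1, 0.6) = 0.6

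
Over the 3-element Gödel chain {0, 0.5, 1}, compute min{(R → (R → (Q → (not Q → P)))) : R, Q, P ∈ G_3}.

1.00

Every assignment gives 1. For instance at R = 0, Q = 0, P = 0:
  not Q: Gödel ¬ of 0 = 1 (operand is 0)
  (not Q → P): 1 > 0, so result = 0
  (Q → (not Q → P)): 0 ≤ 0, so result = 1
  (R → (Q → (not Q → P))): 0 ≤ 1, so result = 1
  (R → (R → (Q → (not Q → P)))): 0 ≤ 1, so result = 1
All 27 assignments give value 1 — the formula is a G_3-tautology.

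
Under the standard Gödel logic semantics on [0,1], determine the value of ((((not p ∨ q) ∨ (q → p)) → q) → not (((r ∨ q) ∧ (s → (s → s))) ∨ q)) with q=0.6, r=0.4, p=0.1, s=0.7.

not p: Gödel ¬ of 0.1 = 0 (operand ≠ 0)
(not p ∨ q) = max(0, 0.6) = 0.6
(q → p): 0.6 > 0.1, so result = 0.1
((not p ∨ q) ∨ (q → p)) = max(0.6, 0.1) = 0.6
(((not p ∨ q) ∨ (q → p)) → q): 0.6 ≤ 0.6, so result = 1
(r ∨ q) = max(0.4, 0.6) = 0.6
(s → s): 0.7 ≤ 0.7, so result = 1
(s → (s → s)): 0.7 ≤ 1, so result = 1
((r ∨ q) ∧ (s → (s → s))) = min(0.6, 1) = 0.6
(((r ∨ q) ∧ (s → (s → s))) ∨ q) = max(0.6, 0.6) = 0.6
not (((r ∨ q) ∧ (s → (s → s))) ∨ q): Gödel ¬ of 0.6 = 0 (operand ≠ 0)
((((not p ∨ q) ∨ (q → p)) → q) → not (((r ∨ q) ∧ (s → (s → s))) ∨ q)): 1 > 0, so result = 0

0.00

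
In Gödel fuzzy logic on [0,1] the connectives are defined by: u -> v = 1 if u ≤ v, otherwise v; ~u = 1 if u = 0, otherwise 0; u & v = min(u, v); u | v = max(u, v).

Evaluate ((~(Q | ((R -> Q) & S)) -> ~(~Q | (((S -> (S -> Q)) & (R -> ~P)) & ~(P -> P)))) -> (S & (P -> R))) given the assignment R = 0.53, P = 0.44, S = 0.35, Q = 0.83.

(R -> Q): 0.53 ≤ 0.83, so result = 1
((R -> Q) & S) = min(1, 0.35) = 0.35
(Q | ((R -> Q) & S)) = max(0.83, 0.35) = 0.83
~(Q | ((R -> Q) & S)): Gödel ¬ of 0.83 = 0 (operand ≠ 0)
~Q: Gödel ¬ of 0.83 = 0 (operand ≠ 0)
(S -> Q): 0.35 ≤ 0.83, so result = 1
(S -> (S -> Q)): 0.35 ≤ 1, so result = 1
~P: Gödel ¬ of 0.44 = 0 (operand ≠ 0)
(R -> ~P): 0.53 > 0, so result = 0
((S -> (S -> Q)) & (R -> ~P)) = min(1, 0) = 0
(P -> P): 0.44 ≤ 0.44, so result = 1
~(P -> P): Gödel ¬ of 1 = 0 (operand ≠ 0)
(((S -> (S -> Q)) & (R -> ~P)) & ~(P -> P)) = min(0, 0) = 0
(~Q | (((S -> (S -> Q)) & (R -> ~P)) & ~(P -> P))) = max(0, 0) = 0
~(~Q | (((S -> (S -> Q)) & (R -> ~P)) & ~(P -> P))): Gödel ¬ of 0 = 1 (operand is 0)
(~(Q | ((R -> Q) & S)) -> ~(~Q | (((S -> (S -> Q)) & (R -> ~P)) & ~(P -> P)))): 0 ≤ 1, so result = 1
(P -> R): 0.44 ≤ 0.53, so result = 1
(S & (P -> R)) = min(0.35, 1) = 0.35
((~(Q | ((R -> Q) & S)) -> ~(~Q | (((S -> (S -> Q)) & (R -> ~P)) & ~(P -> P)))) -> (S & (P -> R))): 1 > 0.35, so result = 0.35

0.35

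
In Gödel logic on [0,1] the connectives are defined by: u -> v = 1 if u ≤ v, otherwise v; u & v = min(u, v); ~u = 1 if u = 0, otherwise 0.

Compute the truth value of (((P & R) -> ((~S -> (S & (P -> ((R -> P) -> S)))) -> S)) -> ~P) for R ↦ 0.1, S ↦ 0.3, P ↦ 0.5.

(P & R) = min(0.5, 0.1) = 0.1
~S: Gödel ¬ of 0.3 = 0 (operand ≠ 0)
(R -> P): 0.1 ≤ 0.5, so result = 1
((R -> P) -> S): 1 > 0.3, so result = 0.3
(P -> ((R -> P) -> S)): 0.5 > 0.3, so result = 0.3
(S & (P -> ((R -> P) -> S))) = min(0.3, 0.3) = 0.3
(~S -> (S & (P -> ((R -> P) -> S)))): 0 ≤ 0.3, so result = 1
((~S -> (S & (P -> ((R -> P) -> S)))) -> S): 1 > 0.3, so result = 0.3
((P & R) -> ((~S -> (S & (P -> ((R -> P) -> S)))) -> S)): 0.1 ≤ 0.3, so result = 1
~P: Gödel ¬ of 0.5 = 0 (operand ≠ 0)
(((P & R) -> ((~S -> (S & (P -> ((R -> P) -> S)))) -> S)) -> ~P): 1 > 0, so result = 0

0.00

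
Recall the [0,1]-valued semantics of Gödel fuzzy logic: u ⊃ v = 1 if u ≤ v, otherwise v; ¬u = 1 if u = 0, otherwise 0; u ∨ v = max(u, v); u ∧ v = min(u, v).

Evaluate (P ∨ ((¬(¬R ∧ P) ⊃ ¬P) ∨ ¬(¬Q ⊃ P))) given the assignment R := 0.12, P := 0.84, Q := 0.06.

0.84

¬R: Gödel ¬ of 0.12 = 0 (operand ≠ 0)
(¬R ∧ P) = min(0, 0.84) = 0
¬(¬R ∧ P): Gödel ¬ of 0 = 1 (operand is 0)
¬P: Gödel ¬ of 0.84 = 0 (operand ≠ 0)
(¬(¬R ∧ P) ⊃ ¬P): 1 > 0, so result = 0
¬Q: Gödel ¬ of 0.06 = 0 (operand ≠ 0)
(¬Q ⊃ P): 0 ≤ 0.84, so result = 1
¬(¬Q ⊃ P): Gödel ¬ of 1 = 0 (operand ≠ 0)
((¬(¬R ∧ P) ⊃ ¬P) ∨ ¬(¬Q ⊃ P)) = max(0, 0) = 0
(P ∨ ((¬(¬R ∧ P) ⊃ ¬P) ∨ ¬(¬Q ⊃ P))) = max(0.84, 0) = 0.84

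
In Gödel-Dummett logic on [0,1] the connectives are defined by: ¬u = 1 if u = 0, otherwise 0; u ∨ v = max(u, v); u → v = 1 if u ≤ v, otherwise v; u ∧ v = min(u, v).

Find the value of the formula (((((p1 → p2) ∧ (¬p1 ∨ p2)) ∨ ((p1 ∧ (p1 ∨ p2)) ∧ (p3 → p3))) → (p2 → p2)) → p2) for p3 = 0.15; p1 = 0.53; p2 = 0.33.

(p1 → p2): 0.53 > 0.33, so result = 0.33
¬p1: Gödel ¬ of 0.53 = 0 (operand ≠ 0)
(¬p1 ∨ p2) = max(0, 0.33) = 0.33
((p1 → p2) ∧ (¬p1 ∨ p2)) = min(0.33, 0.33) = 0.33
(p1 ∨ p2) = max(0.53, 0.33) = 0.53
(p1 ∧ (p1 ∨ p2)) = min(0.53, 0.53) = 0.53
(p3 → p3): 0.15 ≤ 0.15, so result = 1
((p1 ∧ (p1 ∨ p2)) ∧ (p3 → p3)) = min(0.53, 1) = 0.53
(((p1 → p2) ∧ (¬p1 ∨ p2)) ∨ ((p1 ∧ (p1 ∨ p2)) ∧ (p3 → p3))) = max(0.33, 0.53) = 0.53
(p2 → p2): 0.33 ≤ 0.33, so result = 1
((((p1 → p2) ∧ (¬p1 ∨ p2)) ∨ ((p1 ∧ (p1 ∨ p2)) ∧ (p3 → p3))) → (p2 → p2)): 0.53 ≤ 1, so result = 1
(((((p1 → p2) ∧ (¬p1 ∨ p2)) ∨ ((p1 ∧ (p1 ∨ p2)) ∧ (p3 → p3))) → (p2 → p2)) → p2): 1 > 0.33, so result = 0.33

0.33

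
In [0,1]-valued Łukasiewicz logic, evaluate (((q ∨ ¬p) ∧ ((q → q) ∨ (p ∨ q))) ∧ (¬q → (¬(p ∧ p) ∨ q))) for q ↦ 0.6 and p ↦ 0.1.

¬p: Łukasiewicz ¬ gives 1 − 0.1 = 0.9
(q ∨ ¬p) = max(0.6, 0.9) = 0.9
(q → q): min(1, 1 − 0.6 + 0.6) = 1
(p ∨ q) = max(0.1, 0.6) = 0.6
((q → q) ∨ (p ∨ q)) = max(1, 0.6) = 1
((q ∨ ¬p) ∧ ((q → q) ∨ (p ∨ q))) = min(0.9, 1) = 0.9
¬q: Łukasiewicz ¬ gives 1 − 0.6 = 0.4
(p ∧ p) = min(0.1, 0.1) = 0.1
¬(p ∧ p): Łukasiewicz ¬ gives 1 − 0.1 = 0.9
(¬(p ∧ p) ∨ q) = max(0.9, 0.6) = 0.9
(¬q → (¬(p ∧ p) ∨ q)): min(1, 1 − 0.4 + 0.9) = 1
(((q ∨ ¬p) ∧ ((q → q) ∨ (p ∨ q))) ∧ (¬q → (¬(p ∧ p) ∨ q))) = min(0.9, 1) = 0.9

0.90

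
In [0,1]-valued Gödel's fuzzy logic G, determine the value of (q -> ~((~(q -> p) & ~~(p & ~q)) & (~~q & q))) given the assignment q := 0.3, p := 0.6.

1.00

(q -> p): 0.3 ≤ 0.6, so result = 1
~(q -> p): Gödel ¬ of 1 = 0 (operand ≠ 0)
~q: Gödel ¬ of 0.3 = 0 (operand ≠ 0)
(p & ~q) = min(0.6, 0) = 0
~(p & ~q): Gödel ¬ of 0 = 1 (operand is 0)
~~(p & ~q): Gödel ¬ of 1 = 0 (operand ≠ 0)
(~(q -> p) & ~~(p & ~q)) = min(0, 0) = 0
~q: Gödel ¬ of 0.3 = 0 (operand ≠ 0)
~~q: Gödel ¬ of 0 = 1 (operand is 0)
(~~q & q) = min(1, 0.3) = 0.3
((~(q -> p) & ~~(p & ~q)) & (~~q & q)) = min(0, 0.3) = 0
~((~(q -> p) & ~~(p & ~q)) & (~~q & q)): Gödel ¬ of 0 = 1 (operand is 0)
(q -> ~((~(q -> p) & ~~(p & ~q)) & (~~q & q))): 0.3 ≤ 1, so result = 1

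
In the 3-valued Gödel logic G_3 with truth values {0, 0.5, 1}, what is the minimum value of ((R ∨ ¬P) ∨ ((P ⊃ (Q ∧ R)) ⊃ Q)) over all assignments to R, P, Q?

The minimum is attained at R = 0.5, P = 0.5, Q = 0.5:
  ¬P: Gödel ¬ of 0.5 = 0 (operand ≠ 0)
  (R ∨ ¬P) = max(0.5, 0) = 0.5
  (Q ∧ R) = min(0.5, 0.5) = 0.5
  (P ⊃ (Q ∧ R)): 0.5 ≤ 0.5, so result = 1
  ((P ⊃ (Q ∧ R)) ⊃ Q): 1 > 0.5, so result = 0.5
  ((R ∨ ¬P) ∨ ((P ⊃ (Q ∧ R)) ⊃ Q)) = max(0.5, 0.5) = 0.5
Checking all 27 assignments confirms none give a value below 0.50.

0.50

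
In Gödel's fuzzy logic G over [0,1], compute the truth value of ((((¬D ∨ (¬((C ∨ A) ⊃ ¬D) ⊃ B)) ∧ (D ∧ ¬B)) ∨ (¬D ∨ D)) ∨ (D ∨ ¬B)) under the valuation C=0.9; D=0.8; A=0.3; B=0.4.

¬D: Gödel ¬ of 0.8 = 0 (operand ≠ 0)
(C ∨ A) = max(0.9, 0.3) = 0.9
¬D: Gödel ¬ of 0.8 = 0 (operand ≠ 0)
((C ∨ A) ⊃ ¬D): 0.9 > 0, so result = 0
¬((C ∨ A) ⊃ ¬D): Gödel ¬ of 0 = 1 (operand is 0)
(¬((C ∨ A) ⊃ ¬D) ⊃ B): 1 > 0.4, so result = 0.4
(¬D ∨ (¬((C ∨ A) ⊃ ¬D) ⊃ B)) = max(0, 0.4) = 0.4
¬B: Gödel ¬ of 0.4 = 0 (operand ≠ 0)
(D ∧ ¬B) = min(0.8, 0) = 0
((¬D ∨ (¬((C ∨ A) ⊃ ¬D) ⊃ B)) ∧ (D ∧ ¬B)) = min(0.4, 0) = 0
¬D: Gödel ¬ of 0.8 = 0 (operand ≠ 0)
(¬D ∨ D) = max(0, 0.8) = 0.8
(((¬D ∨ (¬((C ∨ A) ⊃ ¬D) ⊃ B)) ∧ (D ∧ ¬B)) ∨ (¬D ∨ D)) = max(0, 0.8) = 0.8
¬B: Gödel ¬ of 0.4 = 0 (operand ≠ 0)
(D ∨ ¬B) = max(0.8, 0) = 0.8
((((¬D ∨ (¬((C ∨ A) ⊃ ¬D) ⊃ B)) ∧ (D ∧ ¬B)) ∨ (¬D ∨ D)) ∨ (D ∨ ¬B)) = max(0.8, 0.8) = 0.8

0.80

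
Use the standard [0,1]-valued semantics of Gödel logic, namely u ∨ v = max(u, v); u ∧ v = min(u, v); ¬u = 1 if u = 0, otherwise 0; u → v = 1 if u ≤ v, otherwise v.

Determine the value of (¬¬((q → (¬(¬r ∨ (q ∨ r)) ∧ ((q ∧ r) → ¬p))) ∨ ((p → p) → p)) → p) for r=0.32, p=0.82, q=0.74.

0.82

¬r: Gödel ¬ of 0.32 = 0 (operand ≠ 0)
(q ∨ r) = max(0.74, 0.32) = 0.74
(¬r ∨ (q ∨ r)) = max(0, 0.74) = 0.74
¬(¬r ∨ (q ∨ r)): Gödel ¬ of 0.74 = 0 (operand ≠ 0)
(q ∧ r) = min(0.74, 0.32) = 0.32
¬p: Gödel ¬ of 0.82 = 0 (operand ≠ 0)
((q ∧ r) → ¬p): 0.32 > 0, so result = 0
(¬(¬r ∨ (q ∨ r)) ∧ ((q ∧ r) → ¬p)) = min(0, 0) = 0
(q → (¬(¬r ∨ (q ∨ r)) ∧ ((q ∧ r) → ¬p))): 0.74 > 0, so result = 0
(p → p): 0.82 ≤ 0.82, so result = 1
((p → p) → p): 1 > 0.82, so result = 0.82
((q → (¬(¬r ∨ (q ∨ r)) ∧ ((q ∧ r) → ¬p))) ∨ ((p → p) → p)) = max(0, 0.82) = 0.82
¬((q → (¬(¬r ∨ (q ∨ r)) ∧ ((q ∧ r) → ¬p))) ∨ ((p → p) → p)): Gödel ¬ of 0.82 = 0 (operand ≠ 0)
¬¬((q → (¬(¬r ∨ (q ∨ r)) ∧ ((q ∧ r) → ¬p))) ∨ ((p → p) → p)): Gödel ¬ of 0 = 1 (operand is 0)
(¬¬((q → (¬(¬r ∨ (q ∨ r)) ∧ ((q ∧ r) → ¬p))) ∨ ((p → p) → p)) → p): 1 > 0.82, so result = 0.82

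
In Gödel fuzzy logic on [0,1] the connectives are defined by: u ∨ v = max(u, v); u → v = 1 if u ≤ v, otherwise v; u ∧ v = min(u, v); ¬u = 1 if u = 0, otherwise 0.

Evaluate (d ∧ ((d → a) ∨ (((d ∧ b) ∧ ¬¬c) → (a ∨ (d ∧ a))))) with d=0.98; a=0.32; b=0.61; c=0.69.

0.32

(d → a): 0.98 > 0.32, so result = 0.32
(d ∧ b) = min(0.98, 0.61) = 0.61
¬c: Gödel ¬ of 0.69 = 0 (operand ≠ 0)
¬¬c: Gödel ¬ of 0 = 1 (operand is 0)
((d ∧ b) ∧ ¬¬c) = min(0.61, 1) = 0.61
(d ∧ a) = min(0.98, 0.32) = 0.32
(a ∨ (d ∧ a)) = max(0.32, 0.32) = 0.32
(((d ∧ b) ∧ ¬¬c) → (a ∨ (d ∧ a))): 0.61 > 0.32, so result = 0.32
((d → a) ∨ (((d ∧ b) ∧ ¬¬c) → (a ∨ (d ∧ a)))) = max(0.32, 0.32) = 0.32
(d ∧ ((d → a) ∨ (((d ∧ b) ∧ ¬¬c) → (a ∨ (d ∧ a))))) = min(0.98, 0.32) = 0.32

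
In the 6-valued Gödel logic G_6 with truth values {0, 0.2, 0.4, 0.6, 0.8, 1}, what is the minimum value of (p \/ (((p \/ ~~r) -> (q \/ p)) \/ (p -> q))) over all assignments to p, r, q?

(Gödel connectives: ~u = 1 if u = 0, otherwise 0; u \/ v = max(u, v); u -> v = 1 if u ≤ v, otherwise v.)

The minimum is attained at p = 0.2, r = 0.2, q = 0:
  ~r: Gödel ¬ of 0.2 = 0 (operand ≠ 0)
  ~~r: Gödel ¬ of 0 = 1 (operand is 0)
  (p \/ ~~r) = max(0.2, 1) = 1
  (q \/ p) = max(0, 0.2) = 0.2
  ((p \/ ~~r) -> (q \/ p)): 1 > 0.2, so result = 0.2
  (p -> q): 0.2 > 0, so result = 0
  (((p \/ ~~r) -> (q \/ p)) \/ (p -> q)) = max(0.2, 0) = 0.2
  (p \/ (((p \/ ~~r) -> (q \/ p)) \/ (p -> q))) = max(0.2, 0.2) = 0.2
Checking all 216 assignments confirms none give a value below 0.20.

0.20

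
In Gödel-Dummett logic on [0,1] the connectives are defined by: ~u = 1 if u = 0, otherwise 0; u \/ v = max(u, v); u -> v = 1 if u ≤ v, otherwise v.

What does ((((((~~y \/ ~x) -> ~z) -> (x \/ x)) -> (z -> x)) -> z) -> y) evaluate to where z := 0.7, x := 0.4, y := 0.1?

~y: Gödel ¬ of 0.1 = 0 (operand ≠ 0)
~~y: Gödel ¬ of 0 = 1 (operand is 0)
~x: Gödel ¬ of 0.4 = 0 (operand ≠ 0)
(~~y \/ ~x) = max(1, 0) = 1
~z: Gödel ¬ of 0.7 = 0 (operand ≠ 0)
((~~y \/ ~x) -> ~z): 1 > 0, so result = 0
(x \/ x) = max(0.4, 0.4) = 0.4
(((~~y \/ ~x) -> ~z) -> (x \/ x)): 0 ≤ 0.4, so result = 1
(z -> x): 0.7 > 0.4, so result = 0.4
((((~~y \/ ~x) -> ~z) -> (x \/ x)) -> (z -> x)): 1 > 0.4, so result = 0.4
(((((~~y \/ ~x) -> ~z) -> (x \/ x)) -> (z -> x)) -> z): 0.4 ≤ 0.7, so result = 1
((((((~~y \/ ~x) -> ~z) -> (x \/ x)) -> (z -> x)) -> z) -> y): 1 > 0.1, so result = 0.1

0.10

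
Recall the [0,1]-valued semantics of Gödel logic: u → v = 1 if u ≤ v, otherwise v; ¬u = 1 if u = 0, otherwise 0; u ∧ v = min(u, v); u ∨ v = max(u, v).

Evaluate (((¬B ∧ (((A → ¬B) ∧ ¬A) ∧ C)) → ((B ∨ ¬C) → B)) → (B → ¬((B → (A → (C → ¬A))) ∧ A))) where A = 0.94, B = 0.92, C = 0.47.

1.00

¬B: Gödel ¬ of 0.92 = 0 (operand ≠ 0)
¬B: Gödel ¬ of 0.92 = 0 (operand ≠ 0)
(A → ¬B): 0.94 > 0, so result = 0
¬A: Gödel ¬ of 0.94 = 0 (operand ≠ 0)
((A → ¬B) ∧ ¬A) = min(0, 0) = 0
(((A → ¬B) ∧ ¬A) ∧ C) = min(0, 0.47) = 0
(¬B ∧ (((A → ¬B) ∧ ¬A) ∧ C)) = min(0, 0) = 0
¬C: Gödel ¬ of 0.47 = 0 (operand ≠ 0)
(B ∨ ¬C) = max(0.92, 0) = 0.92
((B ∨ ¬C) → B): 0.92 ≤ 0.92, so result = 1
((¬B ∧ (((A → ¬B) ∧ ¬A) ∧ C)) → ((B ∨ ¬C) → B)): 0 ≤ 1, so result = 1
¬A: Gödel ¬ of 0.94 = 0 (operand ≠ 0)
(C → ¬A): 0.47 > 0, so result = 0
(A → (C → ¬A)): 0.94 > 0, so result = 0
(B → (A → (C → ¬A))): 0.92 > 0, so result = 0
((B → (A → (C → ¬A))) ∧ A) = min(0, 0.94) = 0
¬((B → (A → (C → ¬A))) ∧ A): Gödel ¬ of 0 = 1 (operand is 0)
(B → ¬((B → (A → (C → ¬A))) ∧ A)): 0.92 ≤ 1, so result = 1
(((¬B ∧ (((A → ¬B) ∧ ¬A) ∧ C)) → ((B ∨ ¬C) → B)) → (B → ¬((B → (A → (C → ¬A))) ∧ A))): 1 ≤ 1, so result = 1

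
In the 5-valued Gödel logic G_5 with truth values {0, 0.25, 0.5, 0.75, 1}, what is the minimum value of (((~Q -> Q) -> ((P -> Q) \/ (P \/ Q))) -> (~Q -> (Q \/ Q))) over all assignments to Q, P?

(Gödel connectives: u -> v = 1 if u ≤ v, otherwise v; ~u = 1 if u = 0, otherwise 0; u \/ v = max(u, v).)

0.00

The minimum is attained at Q = 0, P = 0:
  ~Q: Gödel ¬ of 0 = 1 (operand is 0)
  (~Q -> Q): 1 > 0, so result = 0
  (P -> Q): 0 ≤ 0, so result = 1
  (P \/ Q) = max(0, 0) = 0
  ((P -> Q) \/ (P \/ Q)) = max(1, 0) = 1
  ((~Q -> Q) -> ((P -> Q) \/ (P \/ Q))): 0 ≤ 1, so result = 1
  ~Q: Gödel ¬ of 0 = 1 (operand is 0)
  (Q \/ Q) = max(0, 0) = 0
  (~Q -> (Q \/ Q)): 1 > 0, so result = 0
  (((~Q -> Q) -> ((P -> Q) \/ (P \/ Q))) -> (~Q -> (Q \/ Q))): 1 > 0, so result = 0
Checking all 25 assignments confirms none give a value below 0.00.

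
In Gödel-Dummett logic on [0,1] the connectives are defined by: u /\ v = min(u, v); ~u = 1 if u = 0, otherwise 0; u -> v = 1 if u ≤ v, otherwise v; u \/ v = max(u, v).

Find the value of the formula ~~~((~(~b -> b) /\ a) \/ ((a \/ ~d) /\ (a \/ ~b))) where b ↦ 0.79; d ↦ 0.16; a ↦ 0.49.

~b: Gödel ¬ of 0.79 = 0 (operand ≠ 0)
(~b -> b): 0 ≤ 0.79, so result = 1
~(~b -> b): Gödel ¬ of 1 = 0 (operand ≠ 0)
(~(~b -> b) /\ a) = min(0, 0.49) = 0
~d: Gödel ¬ of 0.16 = 0 (operand ≠ 0)
(a \/ ~d) = max(0.49, 0) = 0.49
~b: Gödel ¬ of 0.79 = 0 (operand ≠ 0)
(a \/ ~b) = max(0.49, 0) = 0.49
((a \/ ~d) /\ (a \/ ~b)) = min(0.49, 0.49) = 0.49
((~(~b -> b) /\ a) \/ ((a \/ ~d) /\ (a \/ ~b))) = max(0, 0.49) = 0.49
~((~(~b -> b) /\ a) \/ ((a \/ ~d) /\ (a \/ ~b))): Gödel ¬ of 0.49 = 0 (operand ≠ 0)
~~((~(~b -> b) /\ a) \/ ((a \/ ~d) /\ (a \/ ~b))): Gödel ¬ of 0 = 1 (operand is 0)
~~~((~(~b -> b) /\ a) \/ ((a \/ ~d) /\ (a \/ ~b))): Gödel ¬ of 1 = 0 (operand ≠ 0)

0.00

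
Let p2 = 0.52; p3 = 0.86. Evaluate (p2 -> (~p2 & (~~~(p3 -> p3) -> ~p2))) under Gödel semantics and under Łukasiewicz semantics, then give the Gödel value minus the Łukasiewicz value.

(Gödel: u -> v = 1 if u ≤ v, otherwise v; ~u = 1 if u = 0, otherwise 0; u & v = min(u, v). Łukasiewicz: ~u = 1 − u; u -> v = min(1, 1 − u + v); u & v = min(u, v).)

-0.96

Gödel evaluation:
  ~p2: Gödel ¬ of 0.52 = 0 (operand ≠ 0)
  (p3 -> p3): 0.86 ≤ 0.86, so result = 1
  ~(p3 -> p3): Gödel ¬ of 1 = 0 (operand ≠ 0)
  ~~(p3 -> p3): Gödel ¬ of 0 = 1 (operand is 0)
  ~~~(p3 -> p3): Gödel ¬ of 1 = 0 (operand ≠ 0)
  ~p2: Gödel ¬ of 0.52 = 0 (operand ≠ 0)
  (~~~(p3 -> p3) -> ~p2): 0 ≤ 0, so result = 1
  (~p2 & (~~~(p3 -> p3) -> ~p2)) = min(0, 1) = 0
  (p2 -> (~p2 & (~~~(p3 -> p3) -> ~p2))): 0.52 > 0, so result = 0
  Gödel value = 0
Łukasiewicz evaluation:
  ~p2: Łukasiewicz ¬ gives 1 − 0.52 = 0.48
  (p3 -> p3): min(1, 1 − 0.86 + 0.86) = 1
  ~(p3 -> p3): Łukasiewicz ¬ gives 1 − 1 = 0
  ~~(p3 -> p3): Łukasiewicz ¬ gives 1 − 0 = 1
  ~~~(p3 -> p3): Łukasiewicz ¬ gives 1 − 1 = 0
  ~p2: Łukasiewicz ¬ gives 1 − 0.52 = 0.48
  (~~~(p3 -> p3) -> ~p2): min(1, 1 − 0 + 0.48) = 1
  (~p2 & (~~~(p3 -> p3) -> ~p2)) = min(0.48, 1) = 0.48
  (p2 -> (~p2 & (~~~(p3 -> p3) -> ~p2))): min(1, 1 − 0.52 + 0.48) = 0.96
  Łukasiewicz value = 0.96
Difference: 0 − 0.96 = -0.96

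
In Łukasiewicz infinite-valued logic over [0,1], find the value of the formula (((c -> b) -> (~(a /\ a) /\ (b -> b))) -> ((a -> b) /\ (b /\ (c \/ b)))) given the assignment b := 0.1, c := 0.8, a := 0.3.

(c -> b): min(1, 1 − 0.8 + 0.1) = 0.3
(a /\ a) = min(0.3, 0.3) = 0.3
~(a /\ a): Łukasiewicz ¬ gives 1 − 0.3 = 0.7
(b -> b): min(1, 1 − 0.1 + 0.1) = 1
(~(a /\ a) /\ (b -> b)) = min(0.7, 1) = 0.7
((c -> b) -> (~(a /\ a) /\ (b -> b))): min(1, 1 − 0.3 + 0.7) = 1
(a -> b): min(1, 1 − 0.3 + 0.1) = 0.8
(c \/ b) = max(0.8, 0.1) = 0.8
(b /\ (c \/ b)) = min(0.1, 0.8) = 0.1
((a -> b) /\ (b /\ (c \/ b))) = min(0.8, 0.1) = 0.1
(((c -> b) -> (~(a /\ a) /\ (b -> b))) -> ((a -> b) /\ (b /\ (c \/ b)))): min(1, 1 − 1 + 0.1) = 0.1

0.10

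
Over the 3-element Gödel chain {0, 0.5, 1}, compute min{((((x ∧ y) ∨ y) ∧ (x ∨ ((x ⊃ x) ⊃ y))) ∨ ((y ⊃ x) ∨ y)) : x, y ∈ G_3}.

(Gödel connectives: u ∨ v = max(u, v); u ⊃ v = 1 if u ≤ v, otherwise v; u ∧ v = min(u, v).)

The minimum is attained at x = 0, y = 0.5:
  (x ∧ y) = min(0, 0.5) = 0
  ((x ∧ y) ∨ y) = max(0, 0.5) = 0.5
  (x ⊃ x): 0 ≤ 0, so result = 1
  ((x ⊃ x) ⊃ y): 1 > 0.5, so result = 0.5
  (x ∨ ((x ⊃ x) ⊃ y)) = max(0, 0.5) = 0.5
  (((x ∧ y) ∨ y) ∧ (x ∨ ((x ⊃ x) ⊃ y))) = min(0.5, 0.5) = 0.5
  (y ⊃ x): 0.5 > 0, so result = 0
  ((y ⊃ x) ∨ y) = max(0, 0.5) = 0.5
  ((((x ∧ y) ∨ y) ∧ (x ∨ ((x ⊃ x) ⊃ y))) ∨ ((y ⊃ x) ∨ y)) = max(0.5, 0.5) = 0.5
Checking all 9 assignments confirms none give a value below 0.50.

0.50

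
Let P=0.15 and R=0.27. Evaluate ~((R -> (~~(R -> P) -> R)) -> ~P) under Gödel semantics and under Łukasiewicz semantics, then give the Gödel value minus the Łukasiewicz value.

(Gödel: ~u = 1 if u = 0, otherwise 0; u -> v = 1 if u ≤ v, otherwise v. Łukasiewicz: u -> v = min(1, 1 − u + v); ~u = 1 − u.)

Gödel evaluation:
  (R -> P): 0.27 > 0.15, so result = 0.15
  ~(R -> P): Gödel ¬ of 0.15 = 0 (operand ≠ 0)
  ~~(R -> P): Gödel ¬ of 0 = 1 (operand is 0)
  (~~(R -> P) -> R): 1 > 0.27, so result = 0.27
  (R -> (~~(R -> P) -> R)): 0.27 ≤ 0.27, so result = 1
  ~P: Gödel ¬ of 0.15 = 0 (operand ≠ 0)
  ((R -> (~~(R -> P) -> R)) -> ~P): 1 > 0, so result = 0
  ~((R -> (~~(R -> P) -> R)) -> ~P): Gödel ¬ of 0 = 1 (operand is 0)
  Gödel value = 1
Łukasiewicz evaluation:
  (R -> P): min(1, 1 − 0.27 + 0.15) = 0.88
  ~(R -> P): Łukasiewicz ¬ gives 1 − 0.88 = 0.12
  ~~(R -> P): Łukasiewicz ¬ gives 1 − 0.12 = 0.88
  (~~(R -> P) -> R): min(1, 1 − 0.88 + 0.27) = 0.39
  (R -> (~~(R -> P) -> R)): min(1, 1 − 0.27 + 0.39) = 1
  ~P: Łukasiewicz ¬ gives 1 − 0.15 = 0.85
  ((R -> (~~(R -> P) -> R)) -> ~P): min(1, 1 − 1 + 0.85) = 0.85
  ~((R -> (~~(R -> P) -> R)) -> ~P): Łukasiewicz ¬ gives 1 − 0.85 = 0.15
  Łukasiewicz value = 0.15
Difference: 1 − 0.15 = 0.85

0.85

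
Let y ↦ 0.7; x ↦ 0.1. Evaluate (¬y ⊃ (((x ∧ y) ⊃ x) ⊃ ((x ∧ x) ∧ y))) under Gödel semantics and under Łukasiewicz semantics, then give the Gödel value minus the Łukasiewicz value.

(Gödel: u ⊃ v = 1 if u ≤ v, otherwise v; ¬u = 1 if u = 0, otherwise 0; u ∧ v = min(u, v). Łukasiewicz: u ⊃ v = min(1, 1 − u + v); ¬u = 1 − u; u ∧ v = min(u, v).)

0.20

Gödel evaluation:
  ¬y: Gödel ¬ of 0.7 = 0 (operand ≠ 0)
  (x ∧ y) = min(0.1, 0.7) = 0.1
  ((x ∧ y) ⊃ x): 0.1 ≤ 0.1, so result = 1
  (x ∧ x) = min(0.1, 0.1) = 0.1
  ((x ∧ x) ∧ y) = min(0.1, 0.7) = 0.1
  (((x ∧ y) ⊃ x) ⊃ ((x ∧ x) ∧ y)): 1 > 0.1, so result = 0.1
  (¬y ⊃ (((x ∧ y) ⊃ x) ⊃ ((x ∧ x) ∧ y))): 0 ≤ 0.1, so result = 1
  Gödel value = 1
Łukasiewicz evaluation:
  ¬y: Łukasiewicz ¬ gives 1 − 0.7 = 0.3
  (x ∧ y) = min(0.1, 0.7) = 0.1
  ((x ∧ y) ⊃ x): min(1, 1 − 0.1 + 0.1) = 1
  (x ∧ x) = min(0.1, 0.1) = 0.1
  ((x ∧ x) ∧ y) = min(0.1, 0.7) = 0.1
  (((x ∧ y) ⊃ x) ⊃ ((x ∧ x) ∧ y)): min(1, 1 − 1 + 0.1) = 0.1
  (¬y ⊃ (((x ∧ y) ⊃ x) ⊃ ((x ∧ x) ∧ y))): min(1, 1 − 0.3 + 0.1) = 0.8
  Łukasiewicz value = 0.8
Difference: 1 − 0.8 = 0.20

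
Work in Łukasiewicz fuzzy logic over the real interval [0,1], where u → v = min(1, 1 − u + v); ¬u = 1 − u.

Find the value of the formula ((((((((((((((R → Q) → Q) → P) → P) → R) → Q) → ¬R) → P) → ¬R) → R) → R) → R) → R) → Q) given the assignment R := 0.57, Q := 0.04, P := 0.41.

(R → Q): min(1, 1 − 0.57 + 0.04) = 0.47
((R → Q) → Q): min(1, 1 − 0.47 + 0.04) = 0.57
(((R → Q) → Q) → P): min(1, 1 − 0.57 + 0.41) = 0.84
((((R → Q) → Q) → P) → P): min(1, 1 − 0.84 + 0.41) = 0.57
(((((R → Q) → Q) → P) → P) → R): min(1, 1 − 0.57 + 0.57) = 1
((((((R → Q) → Q) → P) → P) → R) → Q): min(1, 1 − 1 + 0.04) = 0.04
¬R: Łukasiewicz ¬ gives 1 − 0.57 = 0.43
(((((((R → Q) → Q) → P) → P) → R) → Q) → ¬R): min(1, 1 − 0.04 + 0.43) = 1
((((((((R → Q) → Q) → P) → P) → R) → Q) → ¬R) → P): min(1, 1 − 1 + 0.41) = 0.41
¬R: Łukasiewicz ¬ gives 1 − 0.57 = 0.43
(((((((((R → Q) → Q) → P) → P) → R) → Q) → ¬R) → P) → ¬R): min(1, 1 − 0.41 + 0.43) = 1
((((((((((R → Q) → Q) → P) → P) → R) → Q) → ¬R) → P) → ¬R) → R): min(1, 1 − 1 + 0.57) = 0.57
(((((((((((R → Q) → Q) → P) → P) → R) → Q) → ¬R) → P) → ¬R) → R) → R): min(1, 1 − 0.57 + 0.57) = 1
((((((((((((R → Q) → Q) → P) → P) → R) → Q) → ¬R) → P) → ¬R) → R) → R) → R): min(1, 1 − 1 + 0.57) = 0.57
(((((((((((((R → Q) → Q) → P) → P) → R) → Q) → ¬R) → P) → ¬R) → R) → R) → R) → R): min(1, 1 − 0.57 + 0.57) = 1
((((((((((((((R → Q) → Q) → P) → P) → R) → Q) → ¬R) → P) → ¬R) → R) → R) → R) → R) → Q): min(1, 1 − 1 + 0.04) = 0.04

0.04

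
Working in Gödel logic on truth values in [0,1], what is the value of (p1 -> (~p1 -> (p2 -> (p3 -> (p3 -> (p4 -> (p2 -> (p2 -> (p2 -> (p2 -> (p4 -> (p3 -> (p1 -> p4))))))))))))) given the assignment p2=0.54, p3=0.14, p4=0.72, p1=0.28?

~p1: Gödel ¬ of 0.28 = 0 (operand ≠ 0)
(p1 -> p4): 0.28 ≤ 0.72, so result = 1
(p3 -> (p1 -> p4)): 0.14 ≤ 1, so result = 1
(p4 -> (p3 -> (p1 -> p4))): 0.72 ≤ 1, so result = 1
(p2 -> (p4 -> (p3 -> (p1 -> p4)))): 0.54 ≤ 1, so result = 1
(p2 -> (p2 -> (p4 -> (p3 -> (p1 -> p4))))): 0.54 ≤ 1, so result = 1
(p2 -> (p2 -> (p2 -> (p4 -> (p3 -> (p1 -> p4)))))): 0.54 ≤ 1, so result = 1
(p2 -> (p2 -> (p2 -> (p2 -> (p4 -> (p3 -> (p1 -> p4))))))): 0.54 ≤ 1, so result = 1
(p4 -> (p2 -> (p2 -> (p2 -> (p2 -> (p4 -> (p3 -> (p1 -> p4)))))))): 0.72 ≤ 1, so result = 1
(p3 -> (p4 -> (p2 -> (p2 -> (p2 -> (p2 -> (p4 -> (p3 -> (p1 -> p4))))))))): 0.14 ≤ 1, so result = 1
(p3 -> (p3 -> (p4 -> (p2 -> (p2 -> (p2 -> (p2 -> (p4 -> (p3 -> (p1 -> p4)))))))))): 0.14 ≤ 1, so result = 1
(p2 -> (p3 -> (p3 -> (p4 -> (p2 -> (p2 -> (p2 -> (p2 -> (p4 -> (p3 -> (p1 -> p4))))))))))): 0.54 ≤ 1, so result = 1
(~p1 -> (p2 -> (p3 -> (p3 -> (p4 -> (p2 -> (p2 -> (p2 -> (p2 -> (p4 -> (p3 -> (p1 -> p4)))))))))))): 0 ≤ 1, so result = 1
(p1 -> (~p1 -> (p2 -> (p3 -> (p3 -> (p4 -> (p2 -> (p2 -> (p2 -> (p2 -> (p4 -> (p3 -> (p1 -> p4))))))))))))): 0.28 ≤ 1, so result = 1

1.00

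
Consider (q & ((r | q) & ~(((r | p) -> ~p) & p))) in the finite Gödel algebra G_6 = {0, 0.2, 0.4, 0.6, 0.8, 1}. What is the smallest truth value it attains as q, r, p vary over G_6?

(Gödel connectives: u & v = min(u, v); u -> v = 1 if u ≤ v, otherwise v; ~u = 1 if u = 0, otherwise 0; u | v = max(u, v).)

The minimum is attained at q = 0, r = 0, p = 0:
  (r | q) = max(0, 0) = 0
  (r | p) = max(0, 0) = 0
  ~p: Gödel ¬ of 0 = 1 (operand is 0)
  ((r | p) -> ~p): 0 ≤ 1, so result = 1
  (((r | p) -> ~p) & p) = min(1, 0) = 0
  ~(((r | p) -> ~p) & p): Gödel ¬ of 0 = 1 (operand is 0)
  ((r | q) & ~(((r | p) -> ~p) & p)) = min(0, 1) = 0
  (q & ((r | q) & ~(((r | p) -> ~p) & p))) = min(0, 0) = 0
Checking all 216 assignments confirms none give a value below 0.00.

0.00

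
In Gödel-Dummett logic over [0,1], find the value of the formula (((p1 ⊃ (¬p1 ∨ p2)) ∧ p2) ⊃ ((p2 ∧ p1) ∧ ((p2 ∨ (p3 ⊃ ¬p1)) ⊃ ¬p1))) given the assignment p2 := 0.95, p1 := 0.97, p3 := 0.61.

¬p1: Gödel ¬ of 0.97 = 0 (operand ≠ 0)
(¬p1 ∨ p2) = max(0, 0.95) = 0.95
(p1 ⊃ (¬p1 ∨ p2)): 0.97 > 0.95, so result = 0.95
((p1 ⊃ (¬p1 ∨ p2)) ∧ p2) = min(0.95, 0.95) = 0.95
(p2 ∧ p1) = min(0.95, 0.97) = 0.95
¬p1: Gödel ¬ of 0.97 = 0 (operand ≠ 0)
(p3 ⊃ ¬p1): 0.61 > 0, so result = 0
(p2 ∨ (p3 ⊃ ¬p1)) = max(0.95, 0) = 0.95
¬p1: Gödel ¬ of 0.97 = 0 (operand ≠ 0)
((p2 ∨ (p3 ⊃ ¬p1)) ⊃ ¬p1): 0.95 > 0, so result = 0
((p2 ∧ p1) ∧ ((p2 ∨ (p3 ⊃ ¬p1)) ⊃ ¬p1)) = min(0.95, 0) = 0
(((p1 ⊃ (¬p1 ∨ p2)) ∧ p2) ⊃ ((p2 ∧ p1) ∧ ((p2 ∨ (p3 ⊃ ¬p1)) ⊃ ¬p1))): 0.95 > 0, so result = 0

0.00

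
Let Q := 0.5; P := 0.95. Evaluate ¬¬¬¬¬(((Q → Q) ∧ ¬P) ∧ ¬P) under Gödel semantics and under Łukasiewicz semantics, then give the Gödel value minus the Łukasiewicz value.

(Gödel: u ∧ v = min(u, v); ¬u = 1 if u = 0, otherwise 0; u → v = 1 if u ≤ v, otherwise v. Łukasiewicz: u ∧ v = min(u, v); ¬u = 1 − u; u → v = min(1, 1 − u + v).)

Gödel evaluation:
  (Q → Q): 0.5 ≤ 0.5, so result = 1
  ¬P: Gödel ¬ of 0.95 = 0 (operand ≠ 0)
  ((Q → Q) ∧ ¬P) = min(1, 0) = 0
  ¬P: Gödel ¬ of 0.95 = 0 (operand ≠ 0)
  (((Q → Q) ∧ ¬P) ∧ ¬P) = min(0, 0) = 0
  ¬(((Q → Q) ∧ ¬P) ∧ ¬P): Gödel ¬ of 0 = 1 (operand is 0)
  ¬¬(((Q → Q) ∧ ¬P) ∧ ¬P): Gödel ¬ of 1 = 0 (operand ≠ 0)
  ¬¬¬(((Q → Q) ∧ ¬P) ∧ ¬P): Gödel ¬ of 0 = 1 (operand is 0)
  ¬¬¬¬(((Q → Q) ∧ ¬P) ∧ ¬P): Gödel ¬ of 1 = 0 (operand ≠ 0)
  ¬¬¬¬¬(((Q → Q) ∧ ¬P) ∧ ¬P): Gödel ¬ of 0 = 1 (operand is 0)
  Gödel value = 1
Łukasiewicz evaluation:
  (Q → Q): min(1, 1 − 0.5 + 0.5) = 1
  ¬P: Łukasiewicz ¬ gives 1 − 0.95 = 0.05
  ((Q → Q) ∧ ¬P) = min(1, 0.05) = 0.05
  ¬P: Łukasiewicz ¬ gives 1 − 0.95 = 0.05
  (((Q → Q) ∧ ¬P) ∧ ¬P) = min(0.05, 0.05) = 0.05
  ¬(((Q → Q) ∧ ¬P) ∧ ¬P): Łukasiewicz ¬ gives 1 − 0.05 = 0.95
  ¬¬(((Q → Q) ∧ ¬P) ∧ ¬P): Łukasiewicz ¬ gives 1 − 0.95 = 0.05
  ¬¬¬(((Q → Q) ∧ ¬P) ∧ ¬P): Łukasiewicz ¬ gives 1 − 0.05 = 0.95
  ¬¬¬¬(((Q → Q) ∧ ¬P) ∧ ¬P): Łukasiewicz ¬ gives 1 − 0.95 = 0.05
  ¬¬¬¬¬(((Q → Q) ∧ ¬P) ∧ ¬P): Łukasiewicz ¬ gives 1 − 0.05 = 0.95
  Łukasiewicz value = 0.95
Difference: 1 − 0.95 = 0.05

0.05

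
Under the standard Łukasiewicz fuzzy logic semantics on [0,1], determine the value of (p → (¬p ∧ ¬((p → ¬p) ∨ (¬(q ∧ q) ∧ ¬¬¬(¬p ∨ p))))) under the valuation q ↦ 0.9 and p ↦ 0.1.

¬p: Łukasiewicz ¬ gives 1 − 0.1 = 0.9
¬p: Łukasiewicz ¬ gives 1 − 0.1 = 0.9
(p → ¬p): min(1, 1 − 0.1 + 0.9) = 1
(q ∧ q) = min(0.9, 0.9) = 0.9
¬(q ∧ q): Łukasiewicz ¬ gives 1 − 0.9 = 0.1
¬p: Łukasiewicz ¬ gives 1 − 0.1 = 0.9
(¬p ∨ p) = max(0.9, 0.1) = 0.9
¬(¬p ∨ p): Łukasiewicz ¬ gives 1 − 0.9 = 0.1
¬¬(¬p ∨ p): Łukasiewicz ¬ gives 1 − 0.1 = 0.9
¬¬¬(¬p ∨ p): Łukasiewicz ¬ gives 1 − 0.9 = 0.1
(¬(q ∧ q) ∧ ¬¬¬(¬p ∨ p)) = min(0.1, 0.1) = 0.1
((p → ¬p) ∨ (¬(q ∧ q) ∧ ¬¬¬(¬p ∨ p))) = max(1, 0.1) = 1
¬((p → ¬p) ∨ (¬(q ∧ q) ∧ ¬¬¬(¬p ∨ p))): Łukasiewicz ¬ gives 1 − 1 = 0
(¬p ∧ ¬((p → ¬p) ∨ (¬(q ∧ q) ∧ ¬¬¬(¬p ∨ p)))) = min(0.9, 0) = 0
(p → (¬p ∧ ¬((p → ¬p) ∨ (¬(q ∧ q) ∧ ¬¬¬(¬p ∨ p))))): min(1, 1 − 0.1 + 0) = 0.9

0.90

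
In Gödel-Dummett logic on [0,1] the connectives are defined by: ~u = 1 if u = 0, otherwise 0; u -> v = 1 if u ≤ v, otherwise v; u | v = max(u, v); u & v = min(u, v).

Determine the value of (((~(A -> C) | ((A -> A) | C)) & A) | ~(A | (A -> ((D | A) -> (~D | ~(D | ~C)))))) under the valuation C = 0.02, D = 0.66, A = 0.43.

0.43

(A -> C): 0.43 > 0.02, so result = 0.02
~(A -> C): Gödel ¬ of 0.02 = 0 (operand ≠ 0)
(A -> A): 0.43 ≤ 0.43, so result = 1
((A -> A) | C) = max(1, 0.02) = 1
(~(A -> C) | ((A -> A) | C)) = max(0, 1) = 1
((~(A -> C) | ((A -> A) | C)) & A) = min(1, 0.43) = 0.43
(D | A) = max(0.66, 0.43) = 0.66
~D: Gödel ¬ of 0.66 = 0 (operand ≠ 0)
~C: Gödel ¬ of 0.02 = 0 (operand ≠ 0)
(D | ~C) = max(0.66, 0) = 0.66
~(D | ~C): Gödel ¬ of 0.66 = 0 (operand ≠ 0)
(~D | ~(D | ~C)) = max(0, 0) = 0
((D | A) -> (~D | ~(D | ~C))): 0.66 > 0, so result = 0
(A -> ((D | A) -> (~D | ~(D | ~C)))): 0.43 > 0, so result = 0
(A | (A -> ((D | A) -> (~D | ~(D | ~C))))) = max(0.43, 0) = 0.43
~(A | (A -> ((D | A) -> (~D | ~(D | ~C))))): Gödel ¬ of 0.43 = 0 (operand ≠ 0)
(((~(A -> C) | ((A -> A) | C)) & A) | ~(A | (A -> ((D | A) -> (~D | ~(D | ~C)))))) = max(0.43, 0) = 0.43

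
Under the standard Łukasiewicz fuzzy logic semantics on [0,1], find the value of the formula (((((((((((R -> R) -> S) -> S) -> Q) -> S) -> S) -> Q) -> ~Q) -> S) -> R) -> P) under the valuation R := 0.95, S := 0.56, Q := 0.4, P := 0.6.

0.60

(R -> R): min(1, 1 − 0.95 + 0.95) = 1
((R -> R) -> S): min(1, 1 − 1 + 0.56) = 0.56
(((R -> R) -> S) -> S): min(1, 1 − 0.56 + 0.56) = 1
((((R -> R) -> S) -> S) -> Q): min(1, 1 − 1 + 0.4) = 0.4
(((((R -> R) -> S) -> S) -> Q) -> S): min(1, 1 − 0.4 + 0.56) = 1
((((((R -> R) -> S) -> S) -> Q) -> S) -> S): min(1, 1 − 1 + 0.56) = 0.56
(((((((R -> R) -> S) -> S) -> Q) -> S) -> S) -> Q): min(1, 1 − 0.56 + 0.4) = 0.84
~Q: Łukasiewicz ¬ gives 1 − 0.4 = 0.6
((((((((R -> R) -> S) -> S) -> Q) -> S) -> S) -> Q) -> ~Q): min(1, 1 − 0.84 + 0.6) = 0.76
(((((((((R -> R) -> S) -> S) -> Q) -> S) -> S) -> Q) -> ~Q) -> S): min(1, 1 − 0.76 + 0.56) = 0.8
((((((((((R -> R) -> S) -> S) -> Q) -> S) -> S) -> Q) -> ~Q) -> S) -> R): min(1, 1 − 0.8 + 0.95) = 1
(((((((((((R -> R) -> S) -> S) -> Q) -> S) -> S) -> Q) -> ~Q) -> S) -> R) -> P): min(1, 1 − 1 + 0.6) = 0.6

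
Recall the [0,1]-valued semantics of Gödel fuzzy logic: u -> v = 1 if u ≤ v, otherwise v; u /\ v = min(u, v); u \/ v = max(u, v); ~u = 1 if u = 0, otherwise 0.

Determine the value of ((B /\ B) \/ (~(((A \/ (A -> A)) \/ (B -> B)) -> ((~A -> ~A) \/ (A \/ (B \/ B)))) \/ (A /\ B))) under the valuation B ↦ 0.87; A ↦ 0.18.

0.87

(B /\ B) = min(0.87, 0.87) = 0.87
(A -> A): 0.18 ≤ 0.18, so result = 1
(A \/ (A -> A)) = max(0.18, 1) = 1
(B -> B): 0.87 ≤ 0.87, so result = 1
((A \/ (A -> A)) \/ (B -> B)) = max(1, 1) = 1
~A: Gödel ¬ of 0.18 = 0 (operand ≠ 0)
~A: Gödel ¬ of 0.18 = 0 (operand ≠ 0)
(~A -> ~A): 0 ≤ 0, so result = 1
(B \/ B) = max(0.87, 0.87) = 0.87
(A \/ (B \/ B)) = max(0.18, 0.87) = 0.87
((~A -> ~A) \/ (A \/ (B \/ B))) = max(1, 0.87) = 1
(((A \/ (A -> A)) \/ (B -> B)) -> ((~A -> ~A) \/ (A \/ (B \/ B)))): 1 ≤ 1, so result = 1
~(((A \/ (A -> A)) \/ (B -> B)) -> ((~A -> ~A) \/ (A \/ (B \/ B)))): Gödel ¬ of 1 = 0 (operand ≠ 0)
(A /\ B) = min(0.18, 0.87) = 0.18
(~(((A \/ (A -> A)) \/ (B -> B)) -> ((~A -> ~A) \/ (A \/ (B \/ B)))) \/ (A /\ B)) = max(0, 0.18) = 0.18
((B /\ B) \/ (~(((A \/ (A -> A)) \/ (B -> B)) -> ((~A -> ~A) \/ (A \/ (B \/ B)))) \/ (A /\ B))) = max(0.87, 0.18) = 0.87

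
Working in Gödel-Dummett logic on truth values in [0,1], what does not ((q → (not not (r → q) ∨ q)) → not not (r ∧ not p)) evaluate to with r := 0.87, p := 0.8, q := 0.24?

1.00

(r → q): 0.87 > 0.24, so result = 0.24
not (r → q): Gödel ¬ of 0.24 = 0 (operand ≠ 0)
not not (r → q): Gödel ¬ of 0 = 1 (operand is 0)
(not not (r → q) ∨ q) = max(1, 0.24) = 1
(q → (not not (r → q) ∨ q)): 0.24 ≤ 1, so result = 1
not p: Gödel ¬ of 0.8 = 0 (operand ≠ 0)
(r ∧ not p) = min(0.87, 0) = 0
not (r ∧ not p): Gödel ¬ of 0 = 1 (operand is 0)
not not (r ∧ not p): Gödel ¬ of 1 = 0 (operand ≠ 0)
((q → (not not (r → q) ∨ q)) → not not (r ∧ not p)): 1 > 0, so result = 0
not ((q → (not not (r → q) ∨ q)) → not not (r ∧ not p)): Gödel ¬ of 0 = 1 (operand is 0)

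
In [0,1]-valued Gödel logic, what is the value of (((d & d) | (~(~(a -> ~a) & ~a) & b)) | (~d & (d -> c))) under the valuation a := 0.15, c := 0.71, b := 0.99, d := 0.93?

(d & d) = min(0.93, 0.93) = 0.93
~a: Gödel ¬ of 0.15 = 0 (operand ≠ 0)
(a -> ~a): 0.15 > 0, so result = 0
~(a -> ~a): Gödel ¬ of 0 = 1 (operand is 0)
~a: Gödel ¬ of 0.15 = 0 (operand ≠ 0)
(~(a -> ~a) & ~a) = min(1, 0) = 0
~(~(a -> ~a) & ~a): Gödel ¬ of 0 = 1 (operand is 0)
(~(~(a -> ~a) & ~a) & b) = min(1, 0.99) = 0.99
((d & d) | (~(~(a -> ~a) & ~a) & b)) = max(0.93, 0.99) = 0.99
~d: Gödel ¬ of 0.93 = 0 (operand ≠ 0)
(d -> c): 0.93 > 0.71, so result = 0.71
(~d & (d -> c)) = min(0, 0.71) = 0
(((d & d) | (~(~(a -> ~a) & ~a) & b)) | (~d & (d -> c))) = max(0.99, 0) = 0.99

0.99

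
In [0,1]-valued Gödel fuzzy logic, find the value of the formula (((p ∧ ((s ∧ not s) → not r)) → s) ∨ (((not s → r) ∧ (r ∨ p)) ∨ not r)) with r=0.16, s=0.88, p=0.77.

1.00

not s: Gödel ¬ of 0.88 = 0 (operand ≠ 0)
(s ∧ not s) = min(0.88, 0) = 0
not r: Gödel ¬ of 0.16 = 0 (operand ≠ 0)
((s ∧ not s) → not r): 0 ≤ 0, so result = 1
(p ∧ ((s ∧ not s) → not r)) = min(0.77, 1) = 0.77
((p ∧ ((s ∧ not s) → not r)) → s): 0.77 ≤ 0.88, so result = 1
not s: Gödel ¬ of 0.88 = 0 (operand ≠ 0)
(not s → r): 0 ≤ 0.16, so result = 1
(r ∨ p) = max(0.16, 0.77) = 0.77
((not s → r) ∧ (r ∨ p)) = min(1, 0.77) = 0.77
not r: Gödel ¬ of 0.16 = 0 (operand ≠ 0)
(((not s → r) ∧ (r ∨ p)) ∨ not r) = max(0.77, 0) = 0.77
(((p ∧ ((s ∧ not s) → not r)) → s) ∨ (((not s → r) ∧ (r ∨ p)) ∨ not r)) = max(1, 0.77) = 1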